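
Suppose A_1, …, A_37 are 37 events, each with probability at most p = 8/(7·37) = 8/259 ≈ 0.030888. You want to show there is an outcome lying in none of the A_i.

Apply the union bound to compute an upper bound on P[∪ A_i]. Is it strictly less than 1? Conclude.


Union bound: P[∪_{i=1}^{37} A_i] ≤ Σ_i P[A_i] ≤ 37·p = 37·(8/259) = 8/7.
Numerically: 8/7 ≈ 1.142857.
Is 8/7 < 1? NO.
Since the bound 8/7 is ≥ 1, the union bound is uninformative here; it does NOT by itself certify existence.

37·p = 8/7 ≈ 1.142857; existence NOT certified by the union bound.


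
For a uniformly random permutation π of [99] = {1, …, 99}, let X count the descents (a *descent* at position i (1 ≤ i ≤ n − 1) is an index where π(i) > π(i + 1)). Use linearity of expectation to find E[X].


Write X = Σ X_I over i = 1, …, 98, with X_I the indicator of one descent.
There are 98 indicators.
For each fixed i, the pair (π(i), π(i+1)) is a uniformly random ordered pair of distinct values from {1, …, 99}; by symmetry P[π(i) > π(i+1)] = 1/2.
By linearity: E[X] = 98 · (1/2) = (99 − 1) · (1/2) = 49 ≈ 49.00000.

E[X] = 49 = 49.00000.


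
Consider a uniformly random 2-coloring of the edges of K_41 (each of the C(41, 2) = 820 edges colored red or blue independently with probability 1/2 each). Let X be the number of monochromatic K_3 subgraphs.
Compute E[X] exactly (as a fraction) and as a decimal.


Let X = Σ_S X_S over the C(41, 3) = 10660 subsets S of size 3, where X_S = 1 if the K_3 on S is monochromatic.
For a fixed S, the K_3 on S has C(3, 2) = 3 edges. P[all 3 edges red] = (1/2)^3, and likewise for blue, so P[monochromatic] = 2·(1/2)^3 = 2^{1 − 3} = 1/4.
By linearity of expectation: E[X] = C(41, 3) · 2^{1 − 3} = 10660 · 1/4 = 2665.
Numerically: E[X] ≈ 2665.00000.

E[X] = C(41,3)·2^(1−C(3,2)) = 2665 ≈ 2665.00000.


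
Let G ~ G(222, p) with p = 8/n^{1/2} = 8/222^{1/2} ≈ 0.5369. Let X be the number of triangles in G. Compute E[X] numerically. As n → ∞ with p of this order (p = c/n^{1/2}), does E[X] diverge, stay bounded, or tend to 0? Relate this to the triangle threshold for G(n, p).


Number of potential triangles: C(222, 3) = 1798940.
Each occurs with probability p³ ≈ (0.5369)³ ≈ 1.547891e-01.
By linearity: E[X] = C(222, 3)·p³ ≈ 1798940 · 1.547891e-01 ≈ 278456.3832.
Since α = 1/2 < 1, p = c/n^{1/2} ≫ 1/n is above the triangle threshold p ~ 1/n. Asymptotically E[X] ~ (c³/6)·n^{3(1−α)} = (8³/6)·n^{1.5} → ∞; triangles are abundant w.h.p.

E[X] ≈ 278456.3832; in regime p = Θ(1/n^{1/2}) E[X] diverges (above the triangle threshold p ~ 1/n).


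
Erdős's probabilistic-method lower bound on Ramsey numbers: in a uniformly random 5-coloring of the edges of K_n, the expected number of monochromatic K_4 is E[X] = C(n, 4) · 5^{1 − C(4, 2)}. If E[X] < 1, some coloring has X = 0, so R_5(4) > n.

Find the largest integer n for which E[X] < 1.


We need C(n, 4) · 5^{1 − 6} < 1, i.e. C(n, 4) < 5^{6 − 1} = 3125.
Check values of n near the boundary:
  n = 13: C(13, 4) = 715; 715 < 3125? YES
  n = 14: C(14, 4) = 1001; 1001 < 3125? YES
  n = 15: C(15, 4) = 1365; 1365 < 3125? YES
  n = 16: C(16, 4) = 1820; 1820 < 3125? YES
  n = 17: C(17, 4) = 2380; 2380 < 3125? YES
  n = 18: C(18, 4) = 3060; 3060 < 3125? YES
  n = 19: C(19, 4) = 3876; 3876 < 3125? NO
  n = 20: C(20, 4) = 4845; 4845 < 3125? NO
The largest n with C(n, 4) < 3125 is n = 18 (where E[X] = 612/625 ≈ 0.979). Hence R_5(4) > 18, i.e. R_5(4) ≥ 19.

Largest n = 18; hence R_5(4) > 18.


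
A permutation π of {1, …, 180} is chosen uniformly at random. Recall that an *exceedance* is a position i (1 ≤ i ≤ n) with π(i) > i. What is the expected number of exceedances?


Write X = Σ_{i=1}^{180} X_i, where X_i = 1_{π(i) > i}.
For each fixed i, π(i) is uniform over {1, …, 180} (marginal of a uniform permutation), so P[π(i) > i] = (n − i)/n. Summing: Σ_{i=1}^{180} (n − i)/n = (0 + 1 + … + 179)/180 = 180(180 − 1)/(2·180) = (180 − 1)/2.
Hence E[X] = Σ_{i=1}^{180} (180 − i)/180 = 179/2 ≈ 89.500000.

E[X] = 179/2 = 89.500000.


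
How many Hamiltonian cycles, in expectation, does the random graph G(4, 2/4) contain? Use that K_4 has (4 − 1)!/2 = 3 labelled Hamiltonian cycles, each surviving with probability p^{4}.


K_4 has (4 − 1)!/2 = 3 labelled Hamiltonian cycles.
For each such Hamiltonian cycle H, let X_H = 1 if all 4 edges of H are present in G. Then P[X_H = 1] = p^{4} = (1/2)^{4} = 1/16.
By linearity of expectation: E[X] = Σ_H E[X_H] = 3 · p^{4} = 3 · 1/16 = 3/16.
Numerically: E[X] ≈ 0.1875.

E[X] = 3 · (1/2)^{4} = 3/16 ≈ 0.1875.


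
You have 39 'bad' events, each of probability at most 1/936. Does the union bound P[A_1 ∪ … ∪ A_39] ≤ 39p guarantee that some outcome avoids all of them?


Union bound: P[∪_{i=1}^{39} A_i] ≤ Σ_i P[A_i] ≤ 39·p = 39·(1/936) = 1/24.
Numerically: 1/24 ≈ 0.04167.
Is 1/24 < 1? YES.
Since P[∪ A_i] ≤ 1/24 < 1, the complement has P[∩ A_i^c] ≥ 1 − 1/24 = 23/24 > 0, so some outcome avoids every A_i.

39·p = 1/24 ≈ 0.04167; existence CERTIFIED by the union bound.


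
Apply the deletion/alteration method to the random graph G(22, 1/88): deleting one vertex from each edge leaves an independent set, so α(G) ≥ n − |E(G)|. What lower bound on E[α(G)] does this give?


E[|E(G)|] = C(22, 2)·p = 231 · (1/88) = 21/8.
E[α(G)] ≥ n − E[|E(G)|] = 22 − 21/8 = 155/8.
Numerically: ≈ 19.37500.
(This is only a lower bound; the true E[α(G)] may be larger.)

E[α(G)] ≥ 155/8 ≈ 19.37500.


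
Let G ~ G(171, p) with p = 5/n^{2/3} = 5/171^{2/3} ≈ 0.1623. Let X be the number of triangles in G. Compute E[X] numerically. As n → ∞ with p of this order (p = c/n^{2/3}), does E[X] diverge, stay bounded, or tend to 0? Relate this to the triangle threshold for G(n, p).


Number of potential triangles: C(171, 3) = 818805.
Each occurs with probability p³ ≈ (0.1623)³ ≈ 4.274820e-03.
By linearity: E[X] = C(171, 3)·p³ ≈ 818805 · 4.274820e-03 ≈ 3500.2437.
Since α = 2/3 < 1, p = c/n^{2/3} ≫ 1/n is above the triangle threshold p ~ 1/n. Asymptotically E[X] ~ (c³/6)·n^{3(1−α)} = (5³/6)·n^{1} → ∞; triangles are abundant w.h.p.

E[X] ≈ 3500.2437; in regime p = Θ(1/n^{2/3}) E[X] diverges (above the triangle threshold p ~ 1/n).


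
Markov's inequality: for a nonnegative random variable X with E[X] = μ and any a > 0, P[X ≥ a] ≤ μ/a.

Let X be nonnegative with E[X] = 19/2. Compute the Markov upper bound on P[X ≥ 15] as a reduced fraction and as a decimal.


μ = E[X] = 19/2, a = 15.
Markov: P[X ≥ 15] ≤ μ/a = (19/2)/15 = 19/30.
Numerically: ≈ 0.633333.
(Since a = 15 > μ = 9.500000, the bound 19/30 is < 1 and informative.)

P[X ≥ 15] ≤ 19/30 ≈ 0.633333.


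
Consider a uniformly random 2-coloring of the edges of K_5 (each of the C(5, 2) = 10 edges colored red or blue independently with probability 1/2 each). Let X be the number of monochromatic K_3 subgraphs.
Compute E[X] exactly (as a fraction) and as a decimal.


Let X = Σ_S X_S over the C(5, 3) = 10 subsets S of size 3, where X_S = 1 if the K_3 on S is monochromatic.
For a fixed S, the K_3 on S has C(3, 2) = 3 edges. P[all 3 edges red] = (1/2)^3, and likewise for blue, so P[monochromatic] = 2·(1/2)^3 = 2^{1 − 3} = 1/4.
By linearity: E[X] = C(5, 3) · 2^{1 − 3} = 10 · 1/4 = 5/2.
Numerically: E[X] ≈ 2.500000.

E[X] = C(5,3)·2^(1−C(3,2)) = 5/2 ≈ 2.500000.


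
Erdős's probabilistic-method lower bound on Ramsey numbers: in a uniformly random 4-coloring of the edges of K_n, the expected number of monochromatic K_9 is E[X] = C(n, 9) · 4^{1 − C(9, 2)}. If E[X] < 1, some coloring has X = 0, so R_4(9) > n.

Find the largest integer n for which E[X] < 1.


We need C(n, 9) · 4^{1 − 36} < 1, i.e. C(n, 9) < 4^{36 − 1} = 1180591620717411303424.
Check values of n near the boundary:
  n = 910: C(910, 9) = 1133378248346922788210; 1133378248346922788210 < 1180591620717411303424? YES
  n = 911: C(911, 9) = 1144686900492291197405; 1144686900492291197405 < 1180591620717411303424? YES
  n = 912: C(912, 9) = 1156095740032081475120; 1156095740032081475120 < 1180591620717411303424? YES
  n = 913: C(913, 9) = 1167605542753639808390; 1167605542753639808390 < 1180591620717411303424? YES
  n = 914: C(914, 9) = 1179217089587653905932; 1179217089587653905932 < 1180591620717411303424? YES
  n = 915: C(915, 9) = 1190931166636537885130; 1190931166636537885130 < 1180591620717411303424? NO
  n = 916: C(916, 9) = 1202748565202942340440; 1202748565202942340440 < 1180591620717411303424? NO
The largest n with C(n, 9) < 1180591620717411303424 is n = 914 (where E[X] = 294804272396913476483/295147905179352825856 ≈ 0.9988357). Hence R_4(9) > 914, i.e. R_4(9) ≥ 915.

Largest n = 914; hence R_4(9) > 914.


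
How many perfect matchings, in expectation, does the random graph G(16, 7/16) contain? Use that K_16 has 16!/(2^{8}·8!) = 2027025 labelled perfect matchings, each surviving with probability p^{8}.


K_16 has 16!/(2^{8}·8!) = 2027025 labelled perfect matchings.
For each such perfect matching H, let X_H = 1 if all 8 edges of H are present in G. Then P[X_H = 1] = p^{8} = (7/16)^{8} = 5764801/4294967296.
Summing the indicators: E[X] = Σ_H E[X_H] = 2027025 · p^{8} = 2027025 · 5764801/4294967296 = 11685395747025/4294967296.
Numerically: E[X] ≈ 2720.72.

E[X] = 2027025 · (7/16)^{8} = 11685395747025/4294967296 ≈ 2720.72.


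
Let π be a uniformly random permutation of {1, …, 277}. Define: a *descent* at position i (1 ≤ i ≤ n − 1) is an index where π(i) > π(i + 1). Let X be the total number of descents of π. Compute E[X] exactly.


Write X = Σ X_I over i = 1, …, 276, with X_I the indicator of one descent.
There are 276 indicators.
For each fixed i, the pair (π(i), π(i+1)) is a uniformly random ordered pair of distinct values from {1, …, 277}; by symmetry P[π(i) > π(i+1)] = 1/2.
By linearity: E[X] = 276 · (1/2) = (277 − 1) · (1/2) = 138 ≈ 138.00000.

E[X] = 138 = 138.00000.


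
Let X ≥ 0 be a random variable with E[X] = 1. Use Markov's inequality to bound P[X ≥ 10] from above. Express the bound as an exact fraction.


μ = E[X] = 1, a = 10.
Markov: P[X ≥ 10] ≤ μ/a = (1)/10 = 1/10.
Numerically: ≈ 0.10000.
(Since a = 10 > μ = 1.00000, the bound 1/10 is < 1 and informative.)

P[X ≥ 10] ≤ 1/10 ≈ 0.10000.


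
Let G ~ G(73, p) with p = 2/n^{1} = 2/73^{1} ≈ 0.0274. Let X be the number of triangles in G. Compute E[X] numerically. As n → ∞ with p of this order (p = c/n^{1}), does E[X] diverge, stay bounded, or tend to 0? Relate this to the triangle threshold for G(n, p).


Number of potential triangles: C(73, 3) = 62196.
Each occurs with probability p³ ≈ (0.0274)³ ≈ 2.05647e-05.
By linearity: E[X] = C(73, 3)·p³ ≈ 62196 · 2.05647e-05 ≈ 1.279.
Here α = 1, so p = 2/n is exactly at the triangle threshold p ~ 1/n. Asymptotically E[X] → c³/6 = 2³/6 = 4/3 ≈ 1.333, a bounded constant. In this regime the triangle count is asymptotically Poisson(c³/6).

E[X] ≈ 1.279; in regime p = Θ(1/n^{1}) E[X] stays bounded (at the triangle threshold p ~ 1/n).


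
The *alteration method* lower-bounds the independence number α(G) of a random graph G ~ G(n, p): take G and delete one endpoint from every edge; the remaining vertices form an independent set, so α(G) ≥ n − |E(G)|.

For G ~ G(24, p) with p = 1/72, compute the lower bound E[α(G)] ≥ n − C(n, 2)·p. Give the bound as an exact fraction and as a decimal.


E[|E(G)|] = C(24, 2)·p = 276 · (1/72) = 23/6.
E[α(G)] ≥ n − E[|E(G)|] = 24 − 23/6 = 121/6.
Numerically: ≈ 20.16667.
(This is only a lower bound; the true E[α(G)] may be larger.)

E[α(G)] ≥ 121/6 ≈ 20.16667.


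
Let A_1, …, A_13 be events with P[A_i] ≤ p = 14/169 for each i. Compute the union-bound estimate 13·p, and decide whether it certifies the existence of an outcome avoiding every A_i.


Union bound: P[∪_{i=1}^{13} A_i] ≤ Σ_i P[A_i] ≤ 13·p = 13·(14/169) = 14/13.
Numerically: 14/13 ≈ 1.07692.
Is 14/13 < 1? NO.
Since the bound 14/13 is ≥ 1, the union bound is uninformative here; it does NOT by itself certify existence.

13·p = 14/13 ≈ 1.07692; existence NOT certified by the union bound.


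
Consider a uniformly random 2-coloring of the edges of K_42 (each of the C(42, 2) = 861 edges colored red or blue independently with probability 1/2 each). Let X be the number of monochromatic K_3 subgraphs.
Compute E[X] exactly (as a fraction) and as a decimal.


Let X = Σ_S X_S over the C(42, 3) = 11480 subsets S of size 3, where X_S = 1 if the K_3 on S is monochromatic.
For a fixed S, the K_3 on S has C(3, 2) = 3 edges. P[all 3 edges red] = (1/2)^3, and likewise for blue, so P[monochromatic] = 2·(1/2)^3 = 2^{1 − 3} = 1/4.
Summing: E[X] = C(42, 3) · 2^{1 − 3} = 11480 · 1/4 = 2870.
Numerically: E[X] ≈ 2870.0000.

E[X] = C(42,3)·2^(1−C(3,2)) = 2870 ≈ 2870.0000.


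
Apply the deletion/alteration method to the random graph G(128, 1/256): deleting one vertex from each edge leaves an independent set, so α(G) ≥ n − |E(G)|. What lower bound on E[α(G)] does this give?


E[|E(G)|] = C(128, 2)·p = 8128 · (1/256) = 127/4.
E[α(G)] ≥ n − E[|E(G)|] = 128 − 127/4 = 385/4.
Numerically: ≈ 96.25000.
(This is only a lower bound; the true E[α(G)] may be larger.)

E[α(G)] ≥ 385/4 ≈ 96.25000.


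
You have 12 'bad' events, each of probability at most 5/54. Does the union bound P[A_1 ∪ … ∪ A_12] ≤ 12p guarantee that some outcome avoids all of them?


Union bound: P[∪_{i=1}^{12} A_i] ≤ Σ_i P[A_i] ≤ 12·p = 12·(5/54) = 10/9.
Numerically: 10/9 ≈ 1.111111.
Is 10/9 < 1? NO.
Since the bound 10/9 is ≥ 1, the union bound is uninformative here; it does NOT by itself certify existence.

12·p = 10/9 ≈ 1.111111; existence NOT certified by the union bound.


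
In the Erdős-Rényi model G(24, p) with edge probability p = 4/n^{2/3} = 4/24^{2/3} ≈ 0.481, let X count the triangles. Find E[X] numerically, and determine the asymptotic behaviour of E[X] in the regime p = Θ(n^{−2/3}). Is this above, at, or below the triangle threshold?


Number of potential triangles: C(24, 3) = 2024.
Each occurs with probability p³ ≈ (0.481)³ ≈ 1.11111e-01.
By linearity: E[X] = C(24, 3)·p³ ≈ 2024 · 1.11111e-01 ≈ 224.889.
Since α = 2/3 < 1, p = c/n^{2/3} ≫ 1/n is above the triangle threshold p ~ 1/n. Asymptotically E[X] ~ (c³/6)·n^{3(1−α)} = (4³/6)·n^{1} → ∞; triangles are abundant w.h.p.

E[X] ≈ 224.889; in regime p = Θ(1/n^{2/3}) E[X] diverges (above the triangle threshold p ~ 1/n).


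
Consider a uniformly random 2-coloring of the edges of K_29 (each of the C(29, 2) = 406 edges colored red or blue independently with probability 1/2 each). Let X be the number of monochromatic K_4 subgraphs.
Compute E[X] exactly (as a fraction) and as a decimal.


Let X = Σ_S X_S over the C(29, 4) = 23751 subsets S of size 4, where X_S = 1 if the K_4 on S is monochromatic.
For a fixed S, the K_4 on S has C(4, 2) = 6 edges. P[all 6 edges red] = (1/2)^6, and likewise for blue, so P[monochromatic] = 2·(1/2)^6 = 2^{1 − 6} = 1/32.
Summing: E[X] = C(29, 4) · 2^{1 − 6} = 23751 · 1/32 = 23751/32.
Numerically: E[X] ≈ 742.21875.

E[X] = C(29,4)·2^(1−C(4,2)) = 23751/32 ≈ 742.21875.


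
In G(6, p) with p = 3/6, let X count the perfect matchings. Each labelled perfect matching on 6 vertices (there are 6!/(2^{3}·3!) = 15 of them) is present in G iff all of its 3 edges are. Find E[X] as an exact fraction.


K_6 has 6!/(2^{3}·3!) = 15 labelled perfect matchings.
For each such perfect matching H, let X_H = 1 if all 3 edges of H are present in G. Then P[X_H = 1] = p^{3} = (1/2)^{3} = 1/8.
By linearity of expectation: E[X] = Σ_H E[X_H] = 15 · p^{3} = 15 · 1/8 = 15/8.
Numerically: E[X] ≈ 1.88.

E[X] = 15 · (1/2)^{3} = 15/8 ≈ 1.88.


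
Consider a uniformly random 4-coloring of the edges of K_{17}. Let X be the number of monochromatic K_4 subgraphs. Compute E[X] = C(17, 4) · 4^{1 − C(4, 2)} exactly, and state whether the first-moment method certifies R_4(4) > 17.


E[X] = C(17, 4) · 4^{1 − 6} = 2380 · 4^{−5} = 2380/1024.
As a reduced fraction: E[X] = 595/256 ≈ 2.324219.
Is E[X] < 1? NO.
Since E[X] ≥ 1, the first-moment bound is inconclusive at n = 17; it does NOT by itself certify R_4(4) > 17.

E[X] = 595/256 ≈ 2.324219; E[X] ≥ 1; first-moment method inconclusive here.


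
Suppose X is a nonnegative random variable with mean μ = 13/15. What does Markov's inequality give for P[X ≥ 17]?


μ = E[X] = 13/15, a = 17.
Markov: P[X ≥ 17] ≤ μ/a = (13/15)/17 = 13/255.
Numerically: ≈ 0.05098.
(Since a = 17 > μ = 0.86667, the bound 13/255 is < 1 and informative.)

P[X ≥ 17] ≤ 13/255 ≈ 0.05098.


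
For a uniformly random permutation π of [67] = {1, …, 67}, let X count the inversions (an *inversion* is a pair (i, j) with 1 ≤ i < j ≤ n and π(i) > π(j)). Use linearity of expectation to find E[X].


Write X = Σ X_I over the C(67, 2) = 2211 pairs i < j, with X_I the indicator of one inversion.
There are 2211 indicators.
For each fixed pair i < j, the values π(i) and π(j) are two distinct elements of {1, …, 67} in uniformly random order; by symmetry P[π(i) > π(j)] = 1/2.
By linearity: E[X] = 2211 · (1/2) = C(67, 2) · (1/2) = 2211/2 = 2211/2 ≈ 1105.500.

E[X] = 2211/2 = 1105.500.


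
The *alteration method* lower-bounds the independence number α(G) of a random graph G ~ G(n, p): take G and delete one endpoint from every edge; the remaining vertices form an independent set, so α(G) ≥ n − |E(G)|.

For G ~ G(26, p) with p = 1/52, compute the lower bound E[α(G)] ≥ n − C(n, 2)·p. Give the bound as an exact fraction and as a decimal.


E[|E(G)|] = C(26, 2)·p = 325 · (1/52) = 25/4.
E[α(G)] ≥ n − E[|E(G)|] = 26 − 25/4 = 79/4.
Numerically: ≈ 19.75000.
(This is only a lower bound; the true E[α(G)] may be larger.)

E[α(G)] ≥ 79/4 ≈ 19.75000.


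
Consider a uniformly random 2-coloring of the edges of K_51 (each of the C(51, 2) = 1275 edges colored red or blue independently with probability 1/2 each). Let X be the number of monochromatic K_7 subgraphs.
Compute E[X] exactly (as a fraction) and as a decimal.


Let X = Σ_S X_S over the C(51, 7) = 115775100 subsets S of size 7, where X_S = 1 if the K_7 on S is monochromatic.
For a fixed S, the K_7 on S has C(7, 2) = 21 edges. P[all 21 edges red] = (1/2)^21, and likewise for blue, so P[monochromatic] = 2·(1/2)^21 = 2^{1 − 21} = 1/1048576.
Summing: E[X] = C(51, 7) · 2^{1 − 21} = 115775100 · 1/1048576 = 28943775/262144.
Numerically: E[X] ≈ 110.412.

E[X] = C(51,7)·2^(1−C(7,2)) = 28943775/262144 ≈ 110.412.


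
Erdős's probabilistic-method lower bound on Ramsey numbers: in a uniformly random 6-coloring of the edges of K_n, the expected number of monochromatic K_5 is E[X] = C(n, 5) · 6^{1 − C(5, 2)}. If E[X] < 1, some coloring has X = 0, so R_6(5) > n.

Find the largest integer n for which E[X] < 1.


We need C(n, 5) · 6^{1 − 10} < 1, i.e. C(n, 5) < 6^{10 − 1} = 10077696.
Check values of n near the boundary:
  n = 61: C(61, 5) = 5949147; 5949147 < 10077696? YES
  n = 62: C(62, 5) = 6471002; 6471002 < 10077696? YES
  n = 63: C(63, 5) = 7028847; 7028847 < 10077696? YES
  n = 64: C(64, 5) = 7624512; 7624512 < 10077696? YES
  n = 65: C(65, 5) = 8259888; 8259888 < 10077696? YES
  n = 66: C(66, 5) = 8936928; 8936928 < 10077696? YES
  n = 67: C(67, 5) = 9657648; 9657648 < 10077696? YES
  n = 68: C(68, 5) = 10424128; 10424128 < 10077696? NO
  n = 69: C(69, 5) = 11238513; 11238513 < 10077696? NO
  n = 70: C(70, 5) = 12103014; 12103014 < 10077696? NO
The largest n with C(n, 5) < 10077696 is n = 67 (where E[X] = 67067/69984 ≈ 0.95832). Hence R_6(5) > 67, i.e. R_6(5) ≥ 68.

Largest n = 67; hence R_6(5) > 67.


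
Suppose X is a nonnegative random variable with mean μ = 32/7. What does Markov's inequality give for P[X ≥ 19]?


μ = E[X] = 32/7, a = 19.
Markov: P[X ≥ 19] ≤ μ/a = (32/7)/19 = 32/133.
Numerically: ≈ 0.2406.
(Since a = 19 > μ = 4.5714, the bound 32/133 is < 1 and informative.)

P[X ≥ 19] ≤ 32/133 ≈ 0.2406.


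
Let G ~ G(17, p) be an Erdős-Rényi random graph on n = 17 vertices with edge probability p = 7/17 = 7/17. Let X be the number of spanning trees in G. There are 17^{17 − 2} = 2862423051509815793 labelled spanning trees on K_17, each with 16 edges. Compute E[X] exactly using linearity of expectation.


K_17 has 17^{17 − 2} = 2862423051509815793 labelled spanning trees.
For each such spanning tree H, let X_H = 1 if all 16 edges of H are present in G. Then P[X_H = 1] = p^{16} = (7/17)^{16} = 33232930569601/48661191875666868481.
By linearity: E[X] = Σ_H E[X_H] = 2862423051509815793 · p^{16} = 2862423051509815793 · 33232930569601/48661191875666868481 = 33232930569601/17.
Numerically: E[X] ≈ 1.95488e+12.

E[X] = 2862423051509815793 · (7/17)^{16} = 33232930569601/17 ≈ 1.95488e+12.


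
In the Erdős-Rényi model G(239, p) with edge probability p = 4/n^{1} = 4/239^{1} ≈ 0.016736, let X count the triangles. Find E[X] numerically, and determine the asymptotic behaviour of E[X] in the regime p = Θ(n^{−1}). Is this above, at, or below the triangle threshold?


Number of potential triangles: C(239, 3) = 2246839.
Each occurs with probability p³ ≈ (0.016736)³ ≈ 4.6879856e-06.
By linearity: E[X] = C(239, 3)·p³ ≈ 2246839 · 4.6879856e-06 ≈ 10.53315.
Here α = 1, so p = 4/n is exactly at the triangle threshold p ~ 1/n. Asymptotically E[X] → c³/6 = 4³/6 = 32/3 ≈ 10.66667, a bounded constant. In this regime the triangle count is asymptotically Poisson(c³/6).

E[X] ≈ 10.53315; in regime p = Θ(1/n^{1}) E[X] stays bounded (at the triangle threshold p ~ 1/n).


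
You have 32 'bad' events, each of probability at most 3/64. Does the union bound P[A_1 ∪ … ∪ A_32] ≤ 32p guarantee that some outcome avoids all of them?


Union bound: P[∪_{i=1}^{32} A_i] ≤ Σ_i P[A_i] ≤ 32·p = 32·(3/64) = 3/2.
Numerically: 3/2 ≈ 1.50000.
Is 3/2 < 1? NO.
Since the bound 3/2 is ≥ 1, the union bound is uninformative here; it does NOT by itself certify existence.

32·p = 3/2 ≈ 1.50000; existence NOT certified by the union bound.


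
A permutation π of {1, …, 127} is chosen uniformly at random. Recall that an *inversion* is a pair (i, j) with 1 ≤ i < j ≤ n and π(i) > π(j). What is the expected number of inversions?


Write X = Σ X_I over the C(127, 2) = 8001 pairs i < j, with X_I the indicator of one inversion.
There are 8001 indicators.
For each fixed pair i < j, the values π(i) and π(j) are two distinct elements of {1, …, 127} in uniformly random order; by symmetry P[π(i) > π(j)] = 1/2.
By linearity: E[X] = 8001 · (1/2) = C(127, 2) · (1/2) = 8001/2 = 8001/2 ≈ 4000.500000.

E[X] = 8001/2 = 4000.500000.


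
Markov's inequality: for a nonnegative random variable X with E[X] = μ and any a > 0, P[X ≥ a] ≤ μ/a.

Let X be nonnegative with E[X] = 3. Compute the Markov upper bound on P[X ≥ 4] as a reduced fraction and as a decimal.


μ = E[X] = 3, a = 4.
Markov: P[X ≥ 4] ≤ μ/a = (3)/4 = 3/4.
Numerically: ≈ 0.75000.
(Since a = 4 > μ = 3.00000, the bound 3/4 is < 1 and informative.)

P[X ≥ 4] ≤ 3/4 ≈ 0.75000.


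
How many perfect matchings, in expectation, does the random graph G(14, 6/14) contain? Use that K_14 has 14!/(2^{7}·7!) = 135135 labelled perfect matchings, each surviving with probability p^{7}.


K_14 has 14!/(2^{7}·7!) = 135135 labelled perfect matchings.
For each such perfect matching H, let X_H = 1 if all 7 edges of H are present in G. Then P[X_H = 1] = p^{7} = (3/7)^{7} = 2187/823543.
By linearity of expectation: E[X] = Σ_H E[X_H] = 135135 · p^{7} = 135135 · 2187/823543 = 42220035/117649.
Numerically: E[X] ≈ 358.9.

E[X] = 135135 · (3/7)^{7} = 42220035/117649 ≈ 358.9.


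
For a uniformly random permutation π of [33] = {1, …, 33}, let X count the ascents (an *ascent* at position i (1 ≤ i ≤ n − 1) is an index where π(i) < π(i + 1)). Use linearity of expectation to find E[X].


Write X = Σ X_I over i = 1, …, 32, with X_I the indicator of one ascent.
There are 32 indicators.
For each fixed i, the pair (π(i), π(i+1)) is a uniformly random ordered pair of distinct values from {1, …, 33}; by symmetry P[π(i) < π(i+1)] = 1/2.
By linearity: E[X] = 32 · (1/2) = (33 − 1) · (1/2) = 16 ≈ 16.000.

E[X] = 16 = 16.000.


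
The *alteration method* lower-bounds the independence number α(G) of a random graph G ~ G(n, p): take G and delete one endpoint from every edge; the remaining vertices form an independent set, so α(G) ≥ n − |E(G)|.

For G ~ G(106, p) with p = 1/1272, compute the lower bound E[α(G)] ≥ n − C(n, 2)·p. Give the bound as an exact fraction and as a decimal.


E[|E(G)|] = C(106, 2)·p = 5565 · (1/1272) = 35/8.
E[α(G)] ≥ n − E[|E(G)|] = 106 − 35/8 = 813/8.
Numerically: ≈ 101.625000.
(This is only a lower bound; the true E[α(G)] may be larger.)

E[α(G)] ≥ 813/8 ≈ 101.625000.


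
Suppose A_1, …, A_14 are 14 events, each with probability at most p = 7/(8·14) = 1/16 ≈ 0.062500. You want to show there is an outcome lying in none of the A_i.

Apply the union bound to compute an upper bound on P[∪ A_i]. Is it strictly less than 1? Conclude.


Union bound: P[∪_{i=1}^{14} A_i] ≤ Σ_i P[A_i] ≤ 14·p = 14·(1/16) = 7/8.
Numerically: 7/8 ≈ 0.875000.
Is 7/8 < 1? YES.
Since P[∪ A_i] ≤ 7/8 < 1, the complement has P[∩ A_i^c] ≥ 1 − 7/8 = 1/8 > 0, so some outcome avoids every A_i.

14·p = 7/8 ≈ 0.875000; existence CERTIFIED by the union bound.


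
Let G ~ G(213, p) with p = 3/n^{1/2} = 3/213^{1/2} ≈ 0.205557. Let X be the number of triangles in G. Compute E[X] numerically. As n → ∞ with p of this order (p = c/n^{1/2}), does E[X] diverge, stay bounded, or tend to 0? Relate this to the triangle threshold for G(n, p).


Number of potential triangles: C(213, 3) = 1587986.
Each occurs with probability p³ ≈ (0.205557)³ ≈ 8.68549069e-03.
By linearity: E[X] = C(213, 3)·p³ ≈ 1587986 · 8.68549069e-03 ≈ 13792.437616.
Since α = 1/2 < 1, p = c/n^{1/2} ≫ 1/n is above the triangle threshold p ~ 1/n. Asymptotically E[X] ~ (c³/6)·n^{3(1−α)} = (3³/6)·n^{1.5} → ∞; triangles are abundant w.h.p.

E[X] ≈ 13792.437616; in regime p = Θ(1/n^{1/2}) E[X] diverges (above the triangle threshold p ~ 1/n).


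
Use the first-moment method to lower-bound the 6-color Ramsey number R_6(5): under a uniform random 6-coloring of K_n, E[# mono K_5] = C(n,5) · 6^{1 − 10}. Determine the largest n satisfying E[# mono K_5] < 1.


We need C(n, 5) · 6^{1 − 10} < 1, i.e. C(n, 5) < 6^{10 − 1} = 10077696.
Check values of n near the boundary:
  n = 66: C(66, 5) = 8936928; 8936928 < 10077696? YES
  n = 67: C(67, 5) = 9657648; 9657648 < 10077696? YES
  n = 68: C(68, 5) = 10424128; 10424128 < 10077696? NO
The largest n with C(n, 5) < 10077696 is n = 67 (where E[X] = 67067/69984 ≈ 0.958319). Hence R_6(5) > 67, i.e. R_6(5) ≥ 68.

Largest n = 67; hence R_6(5) > 67.


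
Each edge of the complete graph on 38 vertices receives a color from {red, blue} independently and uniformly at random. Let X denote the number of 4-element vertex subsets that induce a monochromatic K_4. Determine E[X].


Let X = Σ_S X_S over the C(38, 4) = 73815 subsets S of size 4, where X_S = 1 if the K_4 on S is monochromatic.
For a fixed S, the K_4 on S has C(4, 2) = 6 edges. P[all 6 edges red] = (1/2)^6, and likewise for blue, so P[monochromatic] = 2·(1/2)^6 = 2^{1 − 6} = 1/32.
Summing: E[X] = C(38, 4) · 2^{1 − 6} = 73815 · 1/32 = 73815/32.
Numerically: E[X] ≈ 2306.718750.

E[X] = C(38,4)·2^(1−C(4,2)) = 73815/32 ≈ 2306.718750.


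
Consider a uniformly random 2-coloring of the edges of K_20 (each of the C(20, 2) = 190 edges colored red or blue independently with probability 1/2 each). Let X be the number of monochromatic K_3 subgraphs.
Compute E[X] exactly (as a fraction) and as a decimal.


Let X = Σ_S X_S over the C(20, 3) = 1140 subsets S of size 3, where X_S = 1 if the K_3 on S is monochromatic.
For a fixed S, the K_3 on S has C(3, 2) = 3 edges. P[all 3 edges red] = (1/2)^3, and likewise for blue, so P[monochromatic] = 2·(1/2)^3 = 2^{1 − 3} = 1/4.
By linearity of expectation: E[X] = C(20, 3) · 2^{1 − 3} = 1140 · 1/4 = 285.
Numerically: E[X] ≈ 285.0000.

E[X] = C(20,3)·2^(1−C(3,2)) = 285 ≈ 285.0000.


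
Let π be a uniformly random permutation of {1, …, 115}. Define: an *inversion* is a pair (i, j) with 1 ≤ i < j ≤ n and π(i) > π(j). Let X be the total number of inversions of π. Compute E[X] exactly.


Write X = Σ X_I over the C(115, 2) = 6555 pairs i < j, with X_I the indicator of one inversion.
There are 6555 indicators.
For each fixed pair i < j, the values π(i) and π(j) are two distinct elements of {1, …, 115} in uniformly random order; by symmetry P[π(i) > π(j)] = 1/2.
By linearity: E[X] = 6555 · (1/2) = C(115, 2) · (1/2) = 6555/2 = 6555/2 ≈ 3277.500.

E[X] = 6555/2 = 3277.500.


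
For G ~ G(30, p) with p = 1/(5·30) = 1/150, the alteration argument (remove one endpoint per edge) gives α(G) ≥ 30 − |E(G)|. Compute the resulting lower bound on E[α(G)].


E[|E(G)|] = C(30, 2)·p = 435 · (1/150) = 29/10.
E[α(G)] ≥ n − E[|E(G)|] = 30 − 29/10 = 271/10.
Numerically: ≈ 27.100000.
(This is only a lower bound; the true E[α(G)] may be larger.)

E[α(G)] ≥ 271/10 ≈ 27.100000.


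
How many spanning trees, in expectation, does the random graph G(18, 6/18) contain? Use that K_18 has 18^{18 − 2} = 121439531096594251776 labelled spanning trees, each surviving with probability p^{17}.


K_18 has 18^{18 − 2} = 121439531096594251776 labelled spanning trees.
For each such spanning tree H, let X_H = 1 if all 17 edges of H are present in G. Then P[X_H = 1] = p^{17} = (1/3)^{17} = 1/129140163.
Summing the indicators: E[X] = Σ_H E[X_H] = 121439531096594251776 · p^{17} = 121439531096594251776 · 1/129140163 = 940369969152.
Numerically: E[X] ≈ 9.4037e+11.

E[X] = 121439531096594251776 · (1/3)^{17} = 940369969152 ≈ 9.4037e+11.


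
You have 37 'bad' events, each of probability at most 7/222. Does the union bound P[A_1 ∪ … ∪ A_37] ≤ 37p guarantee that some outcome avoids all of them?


Union bound: P[∪_{i=1}^{37} A_i] ≤ Σ_i P[A_i] ≤ 37·p = 37·(7/222) = 7/6.
Numerically: 7/6 ≈ 1.166667.
Is 7/6 < 1? NO.
Since the bound 7/6 is ≥ 1, the union bound is uninformative here; it does NOT by itself certify existence.

37·p = 7/6 ≈ 1.166667; existence NOT certified by the union bound.


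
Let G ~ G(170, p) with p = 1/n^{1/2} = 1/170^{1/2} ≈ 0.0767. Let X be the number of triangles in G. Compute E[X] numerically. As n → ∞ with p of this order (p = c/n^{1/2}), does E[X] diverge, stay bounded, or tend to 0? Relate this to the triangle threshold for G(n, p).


Number of potential triangles: C(170, 3) = 804440.
Each occurs with probability p³ ≈ (0.0767)³ ≈ 4.511559e-04.
By linearity: E[X] = C(170, 3)·p³ ≈ 804440 · 4.511559e-04 ≈ 362.9278.
Since α = 1/2 < 1, p = c/n^{1/2} ≫ 1/n is above the triangle threshold p ~ 1/n. Asymptotically E[X] ~ (c³/6)·n^{3(1−α)} = (1³/6)·n^{1.5} → ∞; triangles are abundant w.h.p.

E[X] ≈ 362.9278; in regime p = Θ(1/n^{1/2}) E[X] diverges (above the triangle threshold p ~ 1/n).


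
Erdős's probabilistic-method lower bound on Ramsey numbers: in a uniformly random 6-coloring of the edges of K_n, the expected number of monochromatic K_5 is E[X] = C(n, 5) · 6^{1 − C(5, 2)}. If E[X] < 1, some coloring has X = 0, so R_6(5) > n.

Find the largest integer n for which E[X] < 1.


We need C(n, 5) · 6^{1 − 10} < 1, i.e. C(n, 5) < 6^{10 − 1} = 10077696.
Check values of n near the boundary:
  n = 64: C(64, 5) = 7624512; 7624512 < 10077696? YES
  n = 65: C(65, 5) = 8259888; 8259888 < 10077696? YES
  n = 66: C(66, 5) = 8936928; 8936928 < 10077696? YES
  n = 67: C(67, 5) = 9657648; 9657648 < 10077696? YES
  n = 68: C(68, 5) = 10424128; 10424128 < 10077696? NO
  n = 69: C(69, 5) = 11238513; 11238513 < 10077696? NO
The largest n with C(n, 5) < 10077696 is n = 67 (where E[X] = 67067/69984 ≈ 0.95832). Hence R_6(5) > 67, i.e. R_6(5) ≥ 68.

Largest n = 67; hence R_6(5) > 67.


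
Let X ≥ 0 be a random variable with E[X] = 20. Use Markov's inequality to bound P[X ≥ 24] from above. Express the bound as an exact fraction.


μ = E[X] = 20, a = 24.
Markov: P[X ≥ 24] ≤ μ/a = (20)/24 = 5/6.
Numerically: ≈ 0.83333.
(Since a = 24 > μ = 20.00000, the bound 5/6 is < 1 and informative.)

P[X ≥ 24] ≤ 5/6 ≈ 0.83333.


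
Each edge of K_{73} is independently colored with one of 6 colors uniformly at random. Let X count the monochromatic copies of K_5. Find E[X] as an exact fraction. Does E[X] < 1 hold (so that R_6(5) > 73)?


E[X] = C(73, 5) · 6^{1 − 10} = 15020334 · 6^{−9} = 15020334/10077696.
As a reduced fraction: E[X] = 834463/559872 ≈ 1.4905.
Is E[X] < 1? NO.
Since E[X] ≥ 1, the first-moment bound is inconclusive at n = 73; it does NOT by itself certify R_6(5) > 73.

E[X] = 834463/559872 ≈ 1.4905; E[X] ≥ 1; first-moment method inconclusive here.


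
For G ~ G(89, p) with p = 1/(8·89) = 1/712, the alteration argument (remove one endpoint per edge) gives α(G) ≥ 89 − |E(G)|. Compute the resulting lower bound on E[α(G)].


E[|E(G)|] = C(89, 2)·p = 3916 · (1/712) = 11/2.
E[α(G)] ≥ n − E[|E(G)|] = 89 − 11/2 = 167/2.
Numerically: ≈ 83.500000.
(This is only a lower bound; the true E[α(G)] may be larger.)

E[α(G)] ≥ 167/2 ≈ 83.500000.


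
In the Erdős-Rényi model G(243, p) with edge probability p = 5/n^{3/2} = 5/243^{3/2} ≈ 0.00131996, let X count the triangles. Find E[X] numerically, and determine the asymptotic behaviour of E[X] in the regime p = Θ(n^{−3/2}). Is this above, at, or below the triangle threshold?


Number of potential triangles: C(243, 3) = 2362041.
Each occurs with probability p³ ≈ (0.00131996)³ ≈ 2.29975611e-09.
By linearity: E[X] = C(243, 3)·p³ ≈ 2362041 · 2.29975611e-09 ≈ 0.005432.
Since α = 3/2 > 1, p = c/n^{3/2} = o(1/n) is below the triangle threshold p ~ 1/n. Asymptotically E[X] ~ (c³/6)·n^{3(1−α)} = (5³/6)·n^{-1.5} → 0, so by Markov's inequality G has no triangles w.h.p.

E[X] ≈ 0.005432; in regime p = Θ(1/n^{3/2}) E[X] tends to 0 (below the triangle threshold p ~ 1/n).


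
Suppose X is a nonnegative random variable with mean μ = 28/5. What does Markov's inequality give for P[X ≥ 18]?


μ = E[X] = 28/5, a = 18.
Markov: P[X ≥ 18] ≤ μ/a = (28/5)/18 = 14/45.
Numerically: ≈ 0.31111.
(Since a = 18 > μ = 5.60000, the bound 14/45 is < 1 and informative.)

P[X ≥ 18] ≤ 14/45 ≈ 0.31111.


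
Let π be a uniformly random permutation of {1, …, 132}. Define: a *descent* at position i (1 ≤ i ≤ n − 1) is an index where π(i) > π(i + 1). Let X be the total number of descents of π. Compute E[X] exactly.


Write X = Σ X_I over i = 1, …, 131, with X_I the indicator of one descent.
There are 131 indicators.
For each fixed i, the pair (π(i), π(i+1)) is a uniformly random ordered pair of distinct values from {1, …, 132}; by symmetry P[π(i) > π(i+1)] = 1/2.
By linearity: E[X] = 131 · (1/2) = (132 − 1) · (1/2) = 131/2 ≈ 65.50000.

E[X] = 131/2 = 65.50000.


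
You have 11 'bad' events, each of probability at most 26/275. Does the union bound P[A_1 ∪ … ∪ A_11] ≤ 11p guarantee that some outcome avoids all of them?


Union bound: P[∪_{i=1}^{11} A_i] ≤ Σ_i P[A_i] ≤ 11·p = 11·(26/275) = 26/25.
Numerically: 26/25 ≈ 1.0400000.
Is 26/25 < 1? NO.
Since the bound 26/25 is ≥ 1, the union bound is uninformative here; it does NOT by itself certify existence.

11·p = 26/25 ≈ 1.0400000; existence NOT certified by the union bound.


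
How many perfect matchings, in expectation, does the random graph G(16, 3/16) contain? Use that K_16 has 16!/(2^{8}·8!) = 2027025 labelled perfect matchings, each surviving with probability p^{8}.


K_16 has 16!/(2^{8}·8!) = 2027025 labelled perfect matchings.
For each such perfect matching H, let X_H = 1 if all 8 edges of H are present in G. Then P[X_H = 1] = p^{8} = (3/16)^{8} = 6561/4294967296.
Summing the indicators: E[X] = Σ_H E[X_H] = 2027025 · p^{8} = 2027025 · 6561/4294967296 = 13299311025/4294967296.
Numerically: E[X] ≈ 3.09649.

E[X] = 2027025 · (3/16)^{8} = 13299311025/4294967296 ≈ 3.09649.


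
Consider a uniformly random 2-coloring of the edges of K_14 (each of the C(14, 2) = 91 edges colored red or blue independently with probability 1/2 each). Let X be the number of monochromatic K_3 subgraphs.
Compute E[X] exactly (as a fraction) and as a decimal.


Let X = Σ_S X_S over the C(14, 3) = 364 subsets S of size 3, where X_S = 1 if the K_3 on S is monochromatic.
For a fixed S, the K_3 on S has C(3, 2) = 3 edges. P[all 3 edges red] = (1/2)^3, and likewise for blue, so P[monochromatic] = 2·(1/2)^3 = 2^{1 − 3} = 1/4.
By linearity: E[X] = C(14, 3) · 2^{1 − 3} = 364 · 1/4 = 91.
Numerically: E[X] ≈ 91.00000.

E[X] = C(14,3)·2^(1−C(3,2)) = 91 ≈ 91.00000.


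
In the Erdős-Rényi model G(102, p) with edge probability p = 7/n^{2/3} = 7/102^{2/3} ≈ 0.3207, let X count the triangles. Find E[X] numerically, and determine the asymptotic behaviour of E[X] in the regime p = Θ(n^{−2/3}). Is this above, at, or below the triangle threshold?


Number of potential triangles: C(102, 3) = 171700.
Each occurs with probability p³ ≈ (0.3207)³ ≈ 3.296809e-02.
By linearity: E[X] = C(102, 3)·p³ ≈ 171700 · 3.296809e-02 ≈ 5660.6209.
Since α = 2/3 < 1, p = c/n^{2/3} ≫ 1/n is above the triangle threshold p ~ 1/n. Asymptotically E[X] ~ (c³/6)·n^{3(1−α)} = (7³/6)·n^{1} → ∞; triangles are abundant w.h.p.

E[X] ≈ 5660.6209; in regime p = Θ(1/n^{2/3}) E[X] diverges (above the triangle threshold p ~ 1/n).


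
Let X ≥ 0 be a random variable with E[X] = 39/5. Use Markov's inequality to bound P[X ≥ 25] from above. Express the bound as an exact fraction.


μ = E[X] = 39/5, a = 25.
Markov: P[X ≥ 25] ≤ μ/a = (39/5)/25 = 39/125.
Numerically: ≈ 0.3120.
(Since a = 25 > μ = 7.8000, the bound 39/125 is < 1 and informative.)

P[X ≥ 25] ≤ 39/125 ≈ 0.3120.


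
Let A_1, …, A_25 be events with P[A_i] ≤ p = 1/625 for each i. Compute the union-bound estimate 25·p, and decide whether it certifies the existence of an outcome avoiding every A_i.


Union bound: P[∪_{i=1}^{25} A_i] ≤ Σ_i P[A_i] ≤ 25·p = 25·(1/625) = 1/25.
Numerically: 1/25 ≈ 0.040000.
Is 1/25 < 1? YES.
Since P[∪ A_i] ≤ 1/25 < 1, the complement has P[∩ A_i^c] ≥ 1 − 1/25 = 24/25 > 0, so some outcome avoids every A_i.

25·p = 1/25 ≈ 0.040000; existence CERTIFIED by the union bound.


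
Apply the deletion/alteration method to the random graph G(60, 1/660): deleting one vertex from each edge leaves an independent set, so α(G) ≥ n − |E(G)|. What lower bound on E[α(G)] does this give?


E[|E(G)|] = C(60, 2)·p = 1770 · (1/660) = 59/22.
E[α(G)] ≥ n − E[|E(G)|] = 60 − 59/22 = 1261/22.
Numerically: ≈ 57.31818.
(This is only a lower bound; the true E[α(G)] may be larger.)

E[α(G)] ≥ 1261/22 ≈ 57.31818.


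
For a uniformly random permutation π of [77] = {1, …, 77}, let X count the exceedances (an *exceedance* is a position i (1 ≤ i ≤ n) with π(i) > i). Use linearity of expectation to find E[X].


Write X = Σ_{i=1}^{77} X_i, where X_i = 1_{π(i) > i}.
For each fixed i, π(i) is uniform over {1, …, 77} (marginal of a uniform permutation), so P[π(i) > i] = (n − i)/n. Summing: Σ_{i=1}^{77} (n − i)/n = (0 + 1 + … + 76)/77 = 77(77 − 1)/(2·77) = (77 − 1)/2.
Hence E[X] = Σ_{i=1}^{77} (77 − i)/77 = 38 ≈ 38.000000.

E[X] = 38 = 38.000000.


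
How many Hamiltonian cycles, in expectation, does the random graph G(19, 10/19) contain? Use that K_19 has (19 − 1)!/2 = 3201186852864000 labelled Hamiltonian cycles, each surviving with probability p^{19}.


K_19 has (19 − 1)!/2 = 3201186852864000 labelled Hamiltonian cycles.
For each such Hamiltonian cycle H, let X_H = 1 if all 19 edges of H are present in G. Then P[X_H = 1] = p^{19} = (10/19)^{19} = 10000000000000000000/1978419655660313589123979.
By linearity of expectation: E[X] = Σ_H E[X_H] = 3201186852864000 · p^{19} = 3201186852864000 · 10000000000000000000/1978419655660313589123979 = 32011868528640000000000000000000000/1978419655660313589123979.
Numerically: E[X] ≈ 1.618e+10.

E[X] = 3201186852864000 · (10/19)^{19} = 32011868528640000000000000000000000/1978419655660313589123979 ≈ 1.618e+10.
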